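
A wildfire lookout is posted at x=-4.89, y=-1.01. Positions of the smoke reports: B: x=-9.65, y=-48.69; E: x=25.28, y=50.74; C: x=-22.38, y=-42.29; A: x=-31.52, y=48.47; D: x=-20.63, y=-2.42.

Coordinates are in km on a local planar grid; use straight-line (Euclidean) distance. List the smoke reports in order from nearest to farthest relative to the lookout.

D, C, B, A, E

Distance from the lookout at x=-4.89, y=-1.01 to each:
D x=-20.63, y=-2.42: 15.8 km
C x=-22.38, y=-42.29: 44.8 km
B x=-9.65, y=-48.69: 47.9 km
A x=-31.52, y=48.47: 56.2 km
E x=25.28, y=50.74: 59.9 km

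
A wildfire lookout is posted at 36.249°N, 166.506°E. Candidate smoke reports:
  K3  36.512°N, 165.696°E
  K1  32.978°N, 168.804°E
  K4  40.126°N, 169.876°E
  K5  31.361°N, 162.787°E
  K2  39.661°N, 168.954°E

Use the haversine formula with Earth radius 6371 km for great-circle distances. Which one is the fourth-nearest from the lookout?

Distances from the lookout (36.249°N, 166.506°E):
K3: 78.2 km
K1: 420.1 km
K2: 435.9 km
K4: 522.0 km
K5: 642.9 km
The fourth-nearest is K4 at 522.0 km.

K4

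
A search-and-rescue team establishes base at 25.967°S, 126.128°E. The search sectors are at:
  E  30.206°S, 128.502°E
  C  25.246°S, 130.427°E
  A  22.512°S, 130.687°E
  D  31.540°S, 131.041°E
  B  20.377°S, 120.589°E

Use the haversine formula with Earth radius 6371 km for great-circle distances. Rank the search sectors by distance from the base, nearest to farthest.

C, E, A, D, B

Distance from the base at 25.967°S, 126.128°E to each:
C 25.246°S, 130.427°E: 438.4 km
E 30.206°S, 128.502°E: 525.7 km
A 22.512°S, 130.687°E: 600.9 km
D 31.540°S, 131.041°E: 783.0 km
B 20.377°S, 120.589°E: 840.6 km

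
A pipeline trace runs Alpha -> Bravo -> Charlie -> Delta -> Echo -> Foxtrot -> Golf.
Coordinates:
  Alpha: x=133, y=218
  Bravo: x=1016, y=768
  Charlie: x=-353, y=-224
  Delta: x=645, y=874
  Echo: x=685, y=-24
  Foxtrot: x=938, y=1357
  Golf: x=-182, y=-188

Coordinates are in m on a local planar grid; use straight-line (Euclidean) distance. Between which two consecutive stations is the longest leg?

Leg distances:
Alpha→Bravo: 1040.3 m
Bravo→Charlie: 1690.6 m
Charlie→Delta: 1483.8 m
Delta→Echo: 898.9 m
Echo→Foxtrot: 1404.0 m
Foxtrot→Golf: 1908.3 m
The longest leg is Foxtrot–Golf at 1908.3 m.

Foxtrot–Golf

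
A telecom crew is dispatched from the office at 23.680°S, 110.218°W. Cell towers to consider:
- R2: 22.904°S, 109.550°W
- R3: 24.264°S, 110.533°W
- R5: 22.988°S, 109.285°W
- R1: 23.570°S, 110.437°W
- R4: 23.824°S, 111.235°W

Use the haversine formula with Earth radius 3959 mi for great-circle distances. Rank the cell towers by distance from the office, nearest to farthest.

R1, R3, R4, R2, R5

Distance from the office at 23.680°S, 110.218°W to each:
R1 23.570°S, 110.437°W: 15.8 mi
R3 24.264°S, 110.533°W: 45.0 mi
R4 23.824°S, 111.235°W: 65.1 mi
R2 22.904°S, 109.550°W: 68.4 mi
R5 22.988°S, 109.285°W: 76.1 mi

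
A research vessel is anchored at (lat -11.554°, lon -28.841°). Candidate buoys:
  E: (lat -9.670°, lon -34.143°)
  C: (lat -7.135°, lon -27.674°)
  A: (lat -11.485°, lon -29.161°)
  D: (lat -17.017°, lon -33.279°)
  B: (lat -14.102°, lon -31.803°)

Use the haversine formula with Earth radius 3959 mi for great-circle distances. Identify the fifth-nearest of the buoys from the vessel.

D

Distance to each, sorted:
A: 22.2 mi
B: 266.1 mi
C: 315.5 mi
E: 382.9 mi
D: 480.3 mi
The fifth-nearest is D at 480.3 mi.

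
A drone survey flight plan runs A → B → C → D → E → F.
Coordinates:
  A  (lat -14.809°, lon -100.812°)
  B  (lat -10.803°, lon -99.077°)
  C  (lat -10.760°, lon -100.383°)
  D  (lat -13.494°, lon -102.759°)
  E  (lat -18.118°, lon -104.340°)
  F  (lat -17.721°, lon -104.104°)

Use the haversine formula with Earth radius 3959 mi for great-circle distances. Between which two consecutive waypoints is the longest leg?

Leg distances:
A→B: 300.5 mi
B→C: 88.7 mi
C→D: 247.9 mi
D→E: 336.3 mi
E→F: 31.5 mi
The longest leg is D–E at 336.3 mi.

D–E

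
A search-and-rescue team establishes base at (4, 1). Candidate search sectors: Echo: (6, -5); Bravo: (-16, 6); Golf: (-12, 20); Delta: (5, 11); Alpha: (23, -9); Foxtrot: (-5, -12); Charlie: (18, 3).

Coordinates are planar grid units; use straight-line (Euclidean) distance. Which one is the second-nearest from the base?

Delta

Distance to each, sorted:
Echo: 6.3
Delta: 10.0
Charlie: 14.1
Foxtrot: 15.8
Bravo: 20.6
Alpha: 21.5
Golf: 24.8
The second-nearest is Delta at 10.0.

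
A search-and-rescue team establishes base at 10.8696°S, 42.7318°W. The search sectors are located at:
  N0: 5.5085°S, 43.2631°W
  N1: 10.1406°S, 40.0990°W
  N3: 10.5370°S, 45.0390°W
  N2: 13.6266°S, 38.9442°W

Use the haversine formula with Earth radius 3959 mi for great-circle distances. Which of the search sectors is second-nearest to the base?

Distances from the base (10.8696°S, 42.7318°W):
N3: 158.3 mi
N1: 185.8 mi
N2: 318.9 mi
N0: 372.2 mi
The second-nearest is N1 at 185.8 mi.

N1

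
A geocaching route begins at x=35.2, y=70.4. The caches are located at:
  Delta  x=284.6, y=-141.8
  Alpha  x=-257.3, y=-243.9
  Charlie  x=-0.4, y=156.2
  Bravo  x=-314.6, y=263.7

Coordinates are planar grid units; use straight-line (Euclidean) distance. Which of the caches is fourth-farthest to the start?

Charlie

Distance to each, sorted:
Alpha: 429.3
Bravo: 399.7
Delta: 327.5
Charlie: 92.9
The fourth-farthest is Charlie at 92.9.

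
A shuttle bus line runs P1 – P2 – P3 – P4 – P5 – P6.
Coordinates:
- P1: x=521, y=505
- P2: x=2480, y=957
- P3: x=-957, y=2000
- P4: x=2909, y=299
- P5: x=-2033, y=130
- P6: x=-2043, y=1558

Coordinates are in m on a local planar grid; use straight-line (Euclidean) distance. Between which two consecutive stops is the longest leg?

P4–P5

Leg distances:
P1→P2: 2010.5 m
P2→P3: 3591.8 m
P3→P4: 4223.7 m
P4→P5: 4944.9 m
P5→P6: 1428.0 m
The longest leg is P4–P5 at 4944.9 m.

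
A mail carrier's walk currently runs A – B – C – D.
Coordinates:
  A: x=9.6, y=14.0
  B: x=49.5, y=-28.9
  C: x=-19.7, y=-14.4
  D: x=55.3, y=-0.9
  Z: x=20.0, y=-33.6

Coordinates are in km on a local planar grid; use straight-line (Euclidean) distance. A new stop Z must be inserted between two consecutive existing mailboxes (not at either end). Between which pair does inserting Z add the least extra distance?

between B and C

Added distance for inserting Z between each consecutive pair:
A–B: 20.0 km
B–C: 3.3 km
C–D: 16.0 km
Smallest added distance is 3.3 km, inserting between B and C.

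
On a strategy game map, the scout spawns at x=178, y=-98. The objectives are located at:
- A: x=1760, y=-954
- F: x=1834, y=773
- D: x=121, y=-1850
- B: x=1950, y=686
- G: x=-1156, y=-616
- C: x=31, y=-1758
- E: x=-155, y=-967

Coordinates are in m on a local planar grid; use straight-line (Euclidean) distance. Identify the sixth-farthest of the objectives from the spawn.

G

Distances from the spawn (x=178, y=-98):
B: 1937.7 m
F: 1871.1 m
A: 1798.7 m
D: 1752.9 m
C: 1666.5 m
G: 1431.0 m
E: 930.6 m
The sixth-farthest is G at 1431.0 m.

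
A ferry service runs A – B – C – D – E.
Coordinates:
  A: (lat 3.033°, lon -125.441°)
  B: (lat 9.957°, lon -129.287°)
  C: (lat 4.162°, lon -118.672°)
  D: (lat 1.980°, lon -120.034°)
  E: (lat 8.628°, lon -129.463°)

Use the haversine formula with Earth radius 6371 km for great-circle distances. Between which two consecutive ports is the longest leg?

Leg distances:
A→B: 879.3 km
B→C: 1336.4 km
C→D: 285.9 km
D→E: 1278.7 km
The longest leg is B–C at 1336.4 km.

B–C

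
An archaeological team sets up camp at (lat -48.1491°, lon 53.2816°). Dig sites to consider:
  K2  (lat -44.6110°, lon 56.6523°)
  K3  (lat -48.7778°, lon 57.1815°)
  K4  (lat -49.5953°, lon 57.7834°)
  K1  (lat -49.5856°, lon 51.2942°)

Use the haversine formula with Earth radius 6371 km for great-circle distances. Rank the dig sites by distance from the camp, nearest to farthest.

K1, K3, K4, K2

Computing each great-circle distance from (lat -48.1491°, lon 53.2816°):
K1 (lat -49.5856°, lon 51.2942°): 216.0 km
K3 (lat -48.7778°, lon 57.1815°): 295.9 km
K4 (lat -49.5953°, lon 57.7834°): 366.3 km
K2 (lat -44.6110°, lon 56.6523°): 470.7 km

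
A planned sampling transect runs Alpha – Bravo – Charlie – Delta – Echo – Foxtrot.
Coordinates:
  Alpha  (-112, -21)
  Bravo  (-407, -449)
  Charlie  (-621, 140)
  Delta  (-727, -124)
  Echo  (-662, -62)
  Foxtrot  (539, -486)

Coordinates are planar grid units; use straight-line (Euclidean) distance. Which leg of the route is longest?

Echo–Foxtrot

Leg distances:
Alpha→Bravo: 519.8
Bravo→Charlie: 626.7
Charlie→Delta: 284.5
Delta→Echo: 89.8
Echo→Foxtrot: 1273.6
The longest leg is Echo–Foxtrot at 1273.6.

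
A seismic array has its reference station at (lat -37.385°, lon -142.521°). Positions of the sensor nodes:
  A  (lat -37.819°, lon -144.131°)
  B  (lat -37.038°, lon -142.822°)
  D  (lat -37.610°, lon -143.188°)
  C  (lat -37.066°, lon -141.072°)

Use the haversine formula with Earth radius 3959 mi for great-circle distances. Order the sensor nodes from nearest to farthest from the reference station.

Computing each great-circle distance from (lat -37.385°, lon -142.521°):
B (lat -37.038°, lon -142.822°): 29.1 mi
D (lat -37.610°, lon -143.188°): 39.7 mi
C (lat -37.066°, lon -141.072°): 82.7 mi
A (lat -37.819°, lon -144.131°): 93.1 mi

B, D, C, A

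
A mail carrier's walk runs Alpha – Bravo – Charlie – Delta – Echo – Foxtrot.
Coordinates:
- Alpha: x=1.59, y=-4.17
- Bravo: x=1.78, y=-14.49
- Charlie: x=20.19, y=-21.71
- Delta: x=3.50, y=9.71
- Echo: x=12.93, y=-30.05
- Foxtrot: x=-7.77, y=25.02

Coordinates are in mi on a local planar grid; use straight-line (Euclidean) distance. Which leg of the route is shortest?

Leg distances:
Alpha→Bravo: 10.3 mi
Bravo→Charlie: 19.8 mi
Charlie→Delta: 35.6 mi
Delta→Echo: 40.9 mi
Echo→Foxtrot: 58.8 mi
The shortest leg is Alpha–Bravo at 10.3 mi.

Alpha–Bravo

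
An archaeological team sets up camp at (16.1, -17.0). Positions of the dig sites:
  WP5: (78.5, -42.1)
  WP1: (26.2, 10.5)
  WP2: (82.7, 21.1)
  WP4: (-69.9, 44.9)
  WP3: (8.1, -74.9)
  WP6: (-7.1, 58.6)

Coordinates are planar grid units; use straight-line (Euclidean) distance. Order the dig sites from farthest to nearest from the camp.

Distance from the camp at (16.1, -17.0) to each:
WP4 (-69.9, 44.9): 106.0
WP6 (-7.1, 58.6): 79.1
WP2 (82.7, 21.1): 76.7
WP5 (78.5, -42.1): 67.3
WP3 (8.1, -74.9): 58.5
WP1 (26.2, 10.5): 29.3

WP4, WP6, WP2, WP5, WP3, WP1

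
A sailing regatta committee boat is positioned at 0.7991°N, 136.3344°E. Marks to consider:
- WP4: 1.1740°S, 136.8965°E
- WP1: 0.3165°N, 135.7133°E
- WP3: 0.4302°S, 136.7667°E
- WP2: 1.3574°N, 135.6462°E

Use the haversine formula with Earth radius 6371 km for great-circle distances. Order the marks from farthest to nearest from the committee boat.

Distance from the committee boat at 0.7991°N, 136.3344°E to each:
WP4 1.1740°S, 136.8965°E: 228.1 km
WP3 0.4302°S, 136.7667°E: 144.9 km
WP2 1.3574°N, 135.6462°E: 98.5 km
WP1 0.3165°N, 135.7133°E: 87.5 km

WP4, WP3, WP2, WP1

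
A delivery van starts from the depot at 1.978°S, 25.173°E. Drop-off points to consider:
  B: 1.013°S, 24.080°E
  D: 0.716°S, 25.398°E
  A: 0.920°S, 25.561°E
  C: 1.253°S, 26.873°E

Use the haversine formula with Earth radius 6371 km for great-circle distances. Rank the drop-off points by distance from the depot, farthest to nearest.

Distances from the depot:
C 1.253°S, 26.873°E: 205.4 km
B 1.013°S, 24.080°E: 162.1 km
D 0.716°S, 25.398°E: 142.5 km
A 0.920°S, 25.561°E: 125.3 km

C, B, D, A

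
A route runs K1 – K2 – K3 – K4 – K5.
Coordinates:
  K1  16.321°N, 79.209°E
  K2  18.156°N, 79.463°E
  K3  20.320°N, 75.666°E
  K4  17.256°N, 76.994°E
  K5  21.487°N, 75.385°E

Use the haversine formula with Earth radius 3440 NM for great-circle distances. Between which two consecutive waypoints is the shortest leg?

K1–K2

Leg distances:
K1→K2: 111.1 NM
K2→K3: 251.4 NM
K3→K4: 198.8 NM
K4→K5: 269.9 NM
The shortest leg is K1–K2 at 111.1 NM.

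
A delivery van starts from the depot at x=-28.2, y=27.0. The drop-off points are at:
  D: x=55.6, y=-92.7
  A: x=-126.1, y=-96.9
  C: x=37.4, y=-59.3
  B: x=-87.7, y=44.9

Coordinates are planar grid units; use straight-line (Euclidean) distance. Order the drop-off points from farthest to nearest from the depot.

Distance from the depot at x=-28.2, y=27.0 to each:
A x=-126.1, y=-96.9: 157.9
D x=55.6, y=-92.7: 146.1
C x=37.4, y=-59.3: 108.4
B x=-87.7, y=44.9: 62.1

A, D, C, B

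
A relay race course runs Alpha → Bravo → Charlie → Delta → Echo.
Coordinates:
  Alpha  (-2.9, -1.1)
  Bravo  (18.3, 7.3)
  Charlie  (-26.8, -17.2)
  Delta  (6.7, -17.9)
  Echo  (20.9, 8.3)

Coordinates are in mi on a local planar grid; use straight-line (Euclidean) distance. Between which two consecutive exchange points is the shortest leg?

Alpha–Bravo

Leg distances:
Alpha→Bravo: 22.8 mi
Bravo→Charlie: 51.3 mi
Charlie→Delta: 33.5 mi
Delta→Echo: 29.8 mi
The shortest leg is Alpha–Bravo at 22.8 mi.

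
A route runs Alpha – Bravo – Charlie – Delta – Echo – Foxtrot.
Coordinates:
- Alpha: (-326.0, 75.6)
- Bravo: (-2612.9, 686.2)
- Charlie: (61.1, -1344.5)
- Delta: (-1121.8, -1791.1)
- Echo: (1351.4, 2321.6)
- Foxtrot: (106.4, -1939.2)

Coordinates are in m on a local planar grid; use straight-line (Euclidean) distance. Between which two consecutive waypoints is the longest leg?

Leg distances:
Alpha→Bravo: 2367.0 m
Bravo→Charlie: 3357.7 m
Charlie→Delta: 1264.4 m
Delta→Echo: 4799.1 m
Echo→Foxtrot: 4439.0 m
The longest leg is Delta–Echo at 4799.1 m.

Delta–Echo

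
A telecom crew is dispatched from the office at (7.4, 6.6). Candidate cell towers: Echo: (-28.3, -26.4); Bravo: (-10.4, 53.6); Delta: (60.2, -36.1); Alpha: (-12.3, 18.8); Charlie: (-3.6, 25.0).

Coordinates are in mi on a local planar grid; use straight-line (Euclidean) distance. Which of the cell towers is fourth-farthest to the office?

Alpha

Distances from the office ((7.4, 6.6)):
Delta: 67.9 mi
Bravo: 50.3 mi
Echo: 48.6 mi
Alpha: 23.2 mi
Charlie: 21.4 mi
The fourth-farthest is Alpha at 23.2 mi.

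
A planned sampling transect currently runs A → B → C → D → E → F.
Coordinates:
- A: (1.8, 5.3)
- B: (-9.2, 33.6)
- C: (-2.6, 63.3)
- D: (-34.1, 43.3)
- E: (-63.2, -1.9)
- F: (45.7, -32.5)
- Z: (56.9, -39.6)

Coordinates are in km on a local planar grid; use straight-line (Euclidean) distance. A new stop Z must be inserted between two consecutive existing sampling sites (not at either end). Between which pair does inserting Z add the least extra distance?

between E and F

Added distance for inserting Z between each consecutive pair:
A–B: 139.3 km
B–C: 187.1 km
C–D: 204.7 km
D–E: 195.2 km
E–F: 26.0 km
Smallest added distance is 26.0 km, inserting between E and F.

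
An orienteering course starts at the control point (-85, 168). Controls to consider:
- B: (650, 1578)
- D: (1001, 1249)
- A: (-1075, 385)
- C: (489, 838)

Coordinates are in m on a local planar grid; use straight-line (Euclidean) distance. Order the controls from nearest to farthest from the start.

Distances from the start:
C (489, 838): 882.3 m
A (-1075, 385): 1013.5 m
D (1001, 1249): 1532.3 m
B (650, 1578): 1590.1 m

C, A, D, B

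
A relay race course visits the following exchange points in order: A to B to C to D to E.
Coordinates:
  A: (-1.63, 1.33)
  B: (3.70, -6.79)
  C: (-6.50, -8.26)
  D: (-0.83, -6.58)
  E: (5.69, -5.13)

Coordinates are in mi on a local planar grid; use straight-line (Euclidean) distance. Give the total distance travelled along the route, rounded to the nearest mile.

33 mi

Leg distances:
A→B: 9.7 mi  (cumulative 9.7 mi)
B→C: 10.3 mi  (cumulative 20.0 mi)
C→D: 5.9 mi  (cumulative 25.9 mi)
D→E: 6.7 mi  (cumulative 32.6 mi)
Total route length ≈ 33 mi.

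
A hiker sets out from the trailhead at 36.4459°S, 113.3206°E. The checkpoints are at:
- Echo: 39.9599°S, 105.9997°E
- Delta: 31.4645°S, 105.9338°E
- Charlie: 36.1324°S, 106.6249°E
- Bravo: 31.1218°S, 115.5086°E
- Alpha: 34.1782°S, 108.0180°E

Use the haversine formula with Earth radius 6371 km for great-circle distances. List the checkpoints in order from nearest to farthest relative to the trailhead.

Distance from the trailhead at 36.4459°S, 113.3206°E to each:
Alpha 34.1782°S, 108.0180°E: 543.1 km
Charlie 36.1324°S, 106.6249°E: 601.0 km
Bravo 31.1218°S, 115.5086°E: 625.5 km
Echo 39.9599°S, 105.9997°E: 749.2 km
Delta 31.4645°S, 105.9338°E: 877.6 km

Alpha, Charlie, Bravo, Echo, Delta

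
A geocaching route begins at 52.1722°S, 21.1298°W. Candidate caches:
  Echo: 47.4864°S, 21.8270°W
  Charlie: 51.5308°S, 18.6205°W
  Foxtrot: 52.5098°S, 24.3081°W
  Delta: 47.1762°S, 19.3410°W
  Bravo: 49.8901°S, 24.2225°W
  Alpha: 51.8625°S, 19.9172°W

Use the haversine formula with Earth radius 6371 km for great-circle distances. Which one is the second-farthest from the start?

Distances from the start (52.1722°S, 21.1298°W):
Delta: 570.2 km
Echo: 523.4 km
Bravo: 333.4 km
Foxtrot: 219.1 km
Charlie: 186.5 km
Alpha: 89.8 km
The second-farthest is Echo at 523.4 km.

Echo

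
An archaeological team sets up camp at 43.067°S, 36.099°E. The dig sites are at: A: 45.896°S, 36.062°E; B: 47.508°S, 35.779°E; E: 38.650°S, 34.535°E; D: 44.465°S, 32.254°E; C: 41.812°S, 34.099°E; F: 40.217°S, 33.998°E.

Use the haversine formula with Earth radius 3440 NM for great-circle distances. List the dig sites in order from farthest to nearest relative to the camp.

Distances from the camp:
E 38.650°S, 34.535°E: 274.5 NM
B 47.508°S, 35.779°E: 267.0 NM
F 40.217°S, 33.998°E: 195.3 NM
D 44.465°S, 32.254°E: 186.6 NM
A 45.896°S, 36.062°E: 169.9 NM
C 41.812°S, 34.099°E: 116.3 NM

E, B, F, D, A, C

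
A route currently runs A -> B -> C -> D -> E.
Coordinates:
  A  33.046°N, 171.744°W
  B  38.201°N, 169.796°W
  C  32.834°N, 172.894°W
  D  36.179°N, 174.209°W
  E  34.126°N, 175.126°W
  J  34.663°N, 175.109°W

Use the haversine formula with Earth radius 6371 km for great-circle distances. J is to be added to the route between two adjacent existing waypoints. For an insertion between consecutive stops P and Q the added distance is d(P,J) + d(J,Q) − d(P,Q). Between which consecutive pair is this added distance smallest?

Added distance for inserting J between each consecutive pair:
A–B: 376.2 km
B–C: 246.2 km
C–D: 84.9 km
D–E: 4.0 km
Smallest added distance is 4.0 km, inserting between D and E.

between D and E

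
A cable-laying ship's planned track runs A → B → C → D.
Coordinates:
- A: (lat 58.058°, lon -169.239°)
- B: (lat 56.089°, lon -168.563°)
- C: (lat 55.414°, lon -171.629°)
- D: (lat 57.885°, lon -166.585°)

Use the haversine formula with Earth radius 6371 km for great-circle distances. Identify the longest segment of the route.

C–D

Leg distances:
A→B: 222.7 km
B→C: 206.0 km
C→D: 412.8 km
The longest leg is C–D at 412.8 km.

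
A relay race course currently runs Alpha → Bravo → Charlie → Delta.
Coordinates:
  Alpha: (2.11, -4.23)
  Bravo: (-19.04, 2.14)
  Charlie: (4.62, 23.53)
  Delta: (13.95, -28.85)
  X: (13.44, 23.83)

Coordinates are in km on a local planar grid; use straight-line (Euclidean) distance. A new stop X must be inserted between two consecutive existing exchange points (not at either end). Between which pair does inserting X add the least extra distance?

Added distance for inserting X between each consecutive pair:
Alpha–Bravo: 47.2 km
Bravo–Charlie: 16.0 km
Charlie–Delta: 8.3 km
Smallest added distance is 8.3 km, inserting between Charlie and Delta.

between Charlie and Delta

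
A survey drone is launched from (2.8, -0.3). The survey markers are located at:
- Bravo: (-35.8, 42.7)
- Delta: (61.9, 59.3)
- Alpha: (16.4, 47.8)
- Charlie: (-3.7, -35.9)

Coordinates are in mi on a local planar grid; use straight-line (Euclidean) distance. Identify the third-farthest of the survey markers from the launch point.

Distances from the launch point ((2.8, -0.3)):
Delta: 83.9 mi
Bravo: 57.8 mi
Alpha: 50.0 mi
Charlie: 36.2 mi
The third-farthest is Alpha at 50.0 mi.

Alpha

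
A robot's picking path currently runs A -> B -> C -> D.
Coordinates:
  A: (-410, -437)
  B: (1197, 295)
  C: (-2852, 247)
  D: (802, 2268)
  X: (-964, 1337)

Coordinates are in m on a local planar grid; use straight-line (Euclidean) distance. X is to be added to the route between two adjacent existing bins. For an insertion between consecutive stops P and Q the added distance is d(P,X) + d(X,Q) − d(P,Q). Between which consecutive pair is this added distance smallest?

Added distance for inserting X between each consecutive pair:
A–B: 2491.7 m
B–C: 529.9 m
C–D: 0.8 m
Smallest added distance is 0.8 m, inserting between C and D.

between C and D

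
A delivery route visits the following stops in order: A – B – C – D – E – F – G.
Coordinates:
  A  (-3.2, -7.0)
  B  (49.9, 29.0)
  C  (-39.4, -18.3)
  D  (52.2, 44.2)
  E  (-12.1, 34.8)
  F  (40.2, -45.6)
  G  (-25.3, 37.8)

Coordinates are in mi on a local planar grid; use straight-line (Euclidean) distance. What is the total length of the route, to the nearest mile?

Leg distances:
A→B: 64.2 mi  (cumulative 64.2 mi)
B→C: 101.1 mi  (cumulative 165.2 mi)
C→D: 110.9 mi  (cumulative 276.1 mi)
D→E: 65.0 mi  (cumulative 341.1 mi)
E→F: 95.9 mi  (cumulative 437.0 mi)
F→G: 106.0 mi  (cumulative 543.0 mi)
Total route length ≈ 543 mi.

543 mi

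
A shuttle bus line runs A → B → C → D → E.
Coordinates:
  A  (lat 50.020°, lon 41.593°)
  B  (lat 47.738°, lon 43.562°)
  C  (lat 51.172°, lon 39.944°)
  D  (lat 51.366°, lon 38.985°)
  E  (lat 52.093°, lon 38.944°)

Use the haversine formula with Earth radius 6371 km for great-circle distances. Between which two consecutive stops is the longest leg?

B–C

Leg distances:
A→B: 291.7 km
B→C: 462.7 km
C→D: 70.1 km
D→E: 80.9 km
The longest leg is B–C at 462.7 km.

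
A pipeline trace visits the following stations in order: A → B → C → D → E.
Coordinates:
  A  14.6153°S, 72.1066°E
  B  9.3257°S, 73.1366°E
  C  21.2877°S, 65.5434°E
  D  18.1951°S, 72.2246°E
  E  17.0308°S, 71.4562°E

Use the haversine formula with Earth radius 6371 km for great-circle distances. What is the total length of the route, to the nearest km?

Leg distances:
A→B: 598.7 km  (cumulative 598.7 km)
B→C: 1558.6 km  (cumulative 2157.4 km)
C→D: 779.1 km  (cumulative 2936.5 km)
D→E: 152.9 km  (cumulative 3089.4 km)
Total route length ≈ 3089 km.

3089 km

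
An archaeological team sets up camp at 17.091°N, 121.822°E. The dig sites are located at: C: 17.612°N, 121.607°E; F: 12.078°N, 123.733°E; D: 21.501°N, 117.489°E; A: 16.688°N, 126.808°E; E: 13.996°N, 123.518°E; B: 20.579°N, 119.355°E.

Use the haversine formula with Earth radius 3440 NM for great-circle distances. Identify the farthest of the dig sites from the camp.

Distance to each, sorted:
D: 361.0 NM
F: 320.8 NM
A: 287.5 NM
B: 252.0 NM
E: 210.1 NM
C: 33.6 NM
The farthest is D at 361.0 NM.

D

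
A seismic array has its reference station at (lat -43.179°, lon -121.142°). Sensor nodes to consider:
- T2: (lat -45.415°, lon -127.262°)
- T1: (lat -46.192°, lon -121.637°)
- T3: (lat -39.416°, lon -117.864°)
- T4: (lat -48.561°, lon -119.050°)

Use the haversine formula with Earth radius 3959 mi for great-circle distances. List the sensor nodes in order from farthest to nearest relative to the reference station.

T4, T2, T3, T1

Computing each great-circle distance from (lat -43.179°, lon -121.142°):
T4 (lat -48.561°, lon -119.050°): 385.2 mi
T2 (lat -45.415°, lon -127.262°): 339.7 mi
T3 (lat -39.416°, lon -117.864°): 310.7 mi
T1 (lat -46.192°, lon -121.637°): 209.6 mi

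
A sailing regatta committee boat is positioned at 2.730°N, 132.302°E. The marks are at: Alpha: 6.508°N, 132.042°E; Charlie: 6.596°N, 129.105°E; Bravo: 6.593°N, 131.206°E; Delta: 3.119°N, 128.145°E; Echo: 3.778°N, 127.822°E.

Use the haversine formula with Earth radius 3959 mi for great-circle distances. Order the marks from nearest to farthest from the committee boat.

Alpha, Bravo, Delta, Echo, Charlie

Computing each great-circle distance from 2.730°N, 132.302°E:
Alpha 6.508°N, 132.042°E: 261.7 mi
Bravo 6.593°N, 131.206°E: 277.4 mi
Delta 3.119°N, 128.145°E: 288.1 mi
Echo 3.778°N, 127.822°E: 317.4 mi
Charlie 6.596°N, 129.105°E: 346.1 mi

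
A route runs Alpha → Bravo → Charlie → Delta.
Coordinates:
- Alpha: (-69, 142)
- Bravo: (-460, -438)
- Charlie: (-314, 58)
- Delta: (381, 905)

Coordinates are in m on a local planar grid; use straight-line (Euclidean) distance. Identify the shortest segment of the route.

Bravo–Charlie

Leg distances:
Alpha→Bravo: 699.5 m
Bravo→Charlie: 517.0 m
Charlie→Delta: 1095.6 m
The shortest leg is Bravo–Charlie at 517.0 m.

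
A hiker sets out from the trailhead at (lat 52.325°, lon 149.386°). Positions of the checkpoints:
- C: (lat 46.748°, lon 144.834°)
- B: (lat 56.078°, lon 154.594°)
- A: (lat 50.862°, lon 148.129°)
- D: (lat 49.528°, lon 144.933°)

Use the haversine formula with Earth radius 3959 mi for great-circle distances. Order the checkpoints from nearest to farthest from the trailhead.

Distance from the trailhead at (lat 52.325°, lon 149.386°) to each:
A (lat 50.862°, lon 148.129°): 114.6 mi
D (lat 49.528°, lon 144.933°): 273.7 mi
B (lat 56.078°, lon 154.594°): 333.8 mi
C (lat 46.748°, lon 144.834°): 435.9 mi

A, D, B, C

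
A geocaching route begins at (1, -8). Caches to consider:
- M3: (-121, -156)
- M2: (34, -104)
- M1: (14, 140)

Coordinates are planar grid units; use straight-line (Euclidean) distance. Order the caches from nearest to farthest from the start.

M2, M1, M3

Computing each straight-line distance from (1, -8):
M2 (34, -104): 101.5
M1 (14, 140): 148.6
M3 (-121, -156): 191.8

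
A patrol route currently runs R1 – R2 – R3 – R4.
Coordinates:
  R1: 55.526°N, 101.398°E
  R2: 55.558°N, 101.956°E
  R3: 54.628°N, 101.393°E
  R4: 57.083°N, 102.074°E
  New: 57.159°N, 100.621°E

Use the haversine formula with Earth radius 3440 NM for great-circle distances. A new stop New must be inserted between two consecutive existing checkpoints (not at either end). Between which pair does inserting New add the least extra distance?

between R3 and R4

Added distance for inserting New between each consecutive pair:
R1–R2: 188.2 NM
R2–R3: 201.0 NM
R3–R4: 52.6 NM
Smallest added distance is 52.6 NM, inserting between R3 and R4.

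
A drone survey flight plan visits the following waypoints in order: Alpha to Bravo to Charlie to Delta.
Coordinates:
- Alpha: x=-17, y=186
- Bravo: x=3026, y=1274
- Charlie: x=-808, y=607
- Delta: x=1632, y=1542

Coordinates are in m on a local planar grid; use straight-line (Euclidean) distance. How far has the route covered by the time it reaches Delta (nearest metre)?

9736 m

Leg distances:
Alpha→Bravo: 3231.7 m  (cumulative 3231.7 m)
Bravo→Charlie: 3891.6 m  (cumulative 7123.2 m)
Charlie→Delta: 2613.0 m  (cumulative 9736.3 m)
Cumulative distance at Delta ≈ 9736 m.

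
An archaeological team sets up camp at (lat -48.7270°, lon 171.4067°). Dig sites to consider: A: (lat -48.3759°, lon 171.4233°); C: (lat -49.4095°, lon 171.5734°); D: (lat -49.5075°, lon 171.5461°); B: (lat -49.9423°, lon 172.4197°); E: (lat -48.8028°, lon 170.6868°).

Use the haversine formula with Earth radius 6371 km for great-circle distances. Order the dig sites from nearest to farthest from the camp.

A, E, C, D, B

Computing each great-circle distance from (lat -48.7270°, lon 171.4067°):
A (lat -48.3759°, lon 171.4233°): 39.1 km
E (lat -48.8028°, lon 170.6868°): 53.4 km
C (lat -49.4095°, lon 171.5734°): 76.9 km
D (lat -49.5075°, lon 171.5461°): 87.4 km
B (lat -49.9423°, lon 172.4197°): 153.8 km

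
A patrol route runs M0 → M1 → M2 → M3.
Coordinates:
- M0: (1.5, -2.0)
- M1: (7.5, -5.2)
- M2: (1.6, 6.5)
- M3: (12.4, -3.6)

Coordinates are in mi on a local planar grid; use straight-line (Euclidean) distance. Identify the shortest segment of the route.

Leg distances:
M0→M1: 6.8 mi
M1→M2: 13.1 mi
M2→M3: 14.8 mi
The shortest leg is M0–M1 at 6.8 mi.

M0–M1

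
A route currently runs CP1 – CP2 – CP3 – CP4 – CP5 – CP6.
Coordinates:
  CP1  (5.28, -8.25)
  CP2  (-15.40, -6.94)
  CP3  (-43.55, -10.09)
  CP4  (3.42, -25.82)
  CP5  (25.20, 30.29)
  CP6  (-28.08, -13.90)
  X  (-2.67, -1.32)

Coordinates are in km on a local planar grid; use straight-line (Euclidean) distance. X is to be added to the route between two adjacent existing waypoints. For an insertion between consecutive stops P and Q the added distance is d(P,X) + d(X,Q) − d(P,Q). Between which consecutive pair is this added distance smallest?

between CP5 and CP6

Added distance for inserting X between each consecutive pair:
CP1–CP2: 3.7 km
CP2–CP3: 27.4 km
CP3–CP4: 17.5 km
CP4–CP5: 7.2 km
CP5–CP6: 1.3 km
Smallest added distance is 1.3 km, inserting between CP5 and CP6.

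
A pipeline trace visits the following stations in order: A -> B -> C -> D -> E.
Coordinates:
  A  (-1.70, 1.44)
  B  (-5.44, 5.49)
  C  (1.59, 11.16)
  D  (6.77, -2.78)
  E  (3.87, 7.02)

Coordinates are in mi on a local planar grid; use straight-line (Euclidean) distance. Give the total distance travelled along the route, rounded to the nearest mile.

Leg distances:
A→B: 5.5 mi  (cumulative 5.5 mi)
B→C: 9.0 mi  (cumulative 14.5 mi)
C→D: 14.9 mi  (cumulative 29.4 mi)
D→E: 10.2 mi  (cumulative 39.6 mi)
Total route length ≈ 40 mi.

40 mi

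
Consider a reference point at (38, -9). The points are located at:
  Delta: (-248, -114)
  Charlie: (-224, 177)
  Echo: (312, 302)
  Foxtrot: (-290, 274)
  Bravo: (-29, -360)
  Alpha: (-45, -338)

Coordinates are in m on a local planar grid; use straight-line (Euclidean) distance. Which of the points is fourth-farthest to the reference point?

Alpha

Distances from the reference point ((38, -9)):
Foxtrot: 433.2 m
Echo: 414.5 m
Bravo: 357.3 m
Alpha: 339.3 m
Charlie: 321.3 m
Delta: 304.7 m
The fourth-farthest is Alpha at 339.3 m.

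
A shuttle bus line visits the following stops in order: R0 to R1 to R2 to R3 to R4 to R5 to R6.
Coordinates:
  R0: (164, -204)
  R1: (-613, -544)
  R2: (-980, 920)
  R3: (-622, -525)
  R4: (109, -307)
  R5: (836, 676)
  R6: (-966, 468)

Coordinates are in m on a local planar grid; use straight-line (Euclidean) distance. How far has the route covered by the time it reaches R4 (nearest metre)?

4609 m

Leg distances:
R0→R1: 848.1 m  (cumulative 848.1 m)
R1→R2: 1509.3 m  (cumulative 2357.4 m)
R2→R3: 1488.7 m  (cumulative 3846.1 m)
R3→R4: 762.8 m  (cumulative 4608.9 m)
Cumulative distance at R4 ≈ 4609 m.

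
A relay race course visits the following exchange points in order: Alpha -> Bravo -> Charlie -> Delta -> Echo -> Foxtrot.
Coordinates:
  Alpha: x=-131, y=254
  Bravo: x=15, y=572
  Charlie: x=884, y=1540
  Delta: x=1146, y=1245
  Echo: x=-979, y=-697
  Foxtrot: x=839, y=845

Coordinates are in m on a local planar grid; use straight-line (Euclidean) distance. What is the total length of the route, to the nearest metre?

7308 m

Leg distances:
Alpha→Bravo: 349.9 m  (cumulative 349.9 m)
Bravo→Charlie: 1300.8 m  (cumulative 1650.8 m)
Charlie→Delta: 394.5 m  (cumulative 2045.3 m)
Delta→Echo: 2878.7 m  (cumulative 4924.0 m)
Echo→Foxtrot: 2383.9 m  (cumulative 7307.9 m)
Total route length ≈ 7308 m.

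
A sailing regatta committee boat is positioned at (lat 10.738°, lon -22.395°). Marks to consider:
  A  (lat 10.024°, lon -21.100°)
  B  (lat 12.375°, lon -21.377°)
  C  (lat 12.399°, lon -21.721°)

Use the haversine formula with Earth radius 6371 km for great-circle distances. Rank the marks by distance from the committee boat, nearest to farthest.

A, C, B

Distances from the committee boat:
A (lat 10.024°, lon -21.100°): 162.4 km
C (lat 12.399°, lon -21.721°): 198.8 km
B (lat 12.375°, lon -21.377°): 213.1 km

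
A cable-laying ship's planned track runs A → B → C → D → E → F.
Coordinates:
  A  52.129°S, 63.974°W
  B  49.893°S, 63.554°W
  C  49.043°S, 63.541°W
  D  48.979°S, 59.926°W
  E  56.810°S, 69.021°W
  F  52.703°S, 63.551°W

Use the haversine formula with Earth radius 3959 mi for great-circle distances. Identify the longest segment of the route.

Leg distances:
A→B: 155.6 mi
B→C: 58.7 mi
C→D: 163.9 mi
D→E: 659.5 mi
E→F: 357.7 mi
The longest leg is D–E at 659.5 mi.

D–E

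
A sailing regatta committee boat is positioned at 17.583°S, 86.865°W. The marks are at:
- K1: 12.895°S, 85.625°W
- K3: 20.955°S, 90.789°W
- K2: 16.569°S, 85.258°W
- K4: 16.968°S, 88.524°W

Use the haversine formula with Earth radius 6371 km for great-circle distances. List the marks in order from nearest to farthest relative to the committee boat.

K4, K2, K1, K3

Distances from the committee boat:
K4 16.968°S, 88.524°W: 189.0 km
K2 16.569°S, 85.258°W: 204.7 km
K1 12.895°S, 85.625°W: 538.0 km
K3 20.955°S, 90.789°W: 556.9 km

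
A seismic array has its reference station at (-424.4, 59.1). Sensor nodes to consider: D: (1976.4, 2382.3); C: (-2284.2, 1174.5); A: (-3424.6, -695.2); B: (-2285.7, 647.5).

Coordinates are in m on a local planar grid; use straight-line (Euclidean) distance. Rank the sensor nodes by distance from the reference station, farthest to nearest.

D, A, C, B

Computing each straight-line distance from (-424.4, 59.1):
D (1976.4, 2382.3): 3340.8 m
A (-3424.6, -695.2): 3093.6 m
C (-2284.2, 1174.5): 2168.6 m
B (-2285.7, 647.5): 1952.1 m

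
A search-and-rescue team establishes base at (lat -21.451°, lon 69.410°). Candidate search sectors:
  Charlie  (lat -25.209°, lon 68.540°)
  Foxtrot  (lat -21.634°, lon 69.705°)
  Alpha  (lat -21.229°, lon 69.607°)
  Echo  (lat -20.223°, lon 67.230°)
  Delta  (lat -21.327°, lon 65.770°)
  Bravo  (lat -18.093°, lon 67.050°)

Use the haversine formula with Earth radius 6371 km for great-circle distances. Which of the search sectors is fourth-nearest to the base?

Distance to each, sorted:
Alpha: 32.0 km
Foxtrot: 36.7 km
Echo: 264.5 km
Delta: 377.1 km
Charlie: 427.2 km
Bravo: 447.6 km
The fourth-nearest is Delta at 377.1 km.

Delta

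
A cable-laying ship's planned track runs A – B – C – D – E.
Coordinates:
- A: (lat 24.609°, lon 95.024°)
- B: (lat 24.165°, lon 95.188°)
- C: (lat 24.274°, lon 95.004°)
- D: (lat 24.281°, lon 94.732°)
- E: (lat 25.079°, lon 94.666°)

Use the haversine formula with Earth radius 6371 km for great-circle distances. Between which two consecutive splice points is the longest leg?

D–E

Leg distances:
A→B: 52.1 km
B→C: 22.2 km
C→D: 27.6 km
D→E: 89.0 km
The longest leg is D–E at 89.0 km.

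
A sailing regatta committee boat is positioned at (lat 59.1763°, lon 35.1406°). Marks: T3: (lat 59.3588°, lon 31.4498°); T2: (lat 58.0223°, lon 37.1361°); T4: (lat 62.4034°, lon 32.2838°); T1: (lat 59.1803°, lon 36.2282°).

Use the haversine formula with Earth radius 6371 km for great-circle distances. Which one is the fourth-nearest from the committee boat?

Distance to each, sorted:
T1: 62.0 km
T2: 172.7 km
T3: 210.7 km
T4: 390.8 km
The fourth-nearest is T4 at 390.8 km.

T4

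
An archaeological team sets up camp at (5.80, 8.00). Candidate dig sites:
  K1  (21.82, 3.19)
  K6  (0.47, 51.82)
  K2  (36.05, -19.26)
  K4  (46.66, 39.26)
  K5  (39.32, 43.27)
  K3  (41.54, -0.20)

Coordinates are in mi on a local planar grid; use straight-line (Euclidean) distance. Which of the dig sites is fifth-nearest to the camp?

Distances from the camp ((5.80, 8.00)):
K1: 16.7 mi
K3: 36.7 mi
K2: 40.7 mi
K6: 44.1 mi
K5: 48.7 mi
K4: 51.4 mi
The fifth-nearest is K5 at 48.7 mi.

K5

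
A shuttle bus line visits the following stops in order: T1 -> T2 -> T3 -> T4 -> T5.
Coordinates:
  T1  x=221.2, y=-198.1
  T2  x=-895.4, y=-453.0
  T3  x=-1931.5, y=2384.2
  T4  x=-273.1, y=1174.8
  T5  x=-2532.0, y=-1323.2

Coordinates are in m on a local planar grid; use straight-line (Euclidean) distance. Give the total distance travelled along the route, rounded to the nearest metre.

9586 m

Leg distances:
T1→T2: 1145.3 m  (cumulative 1145.3 m)
T2→T3: 3020.5 m  (cumulative 4165.8 m)
T3→T4: 2052.5 m  (cumulative 6218.3 m)
T4→T5: 3367.9 m  (cumulative 9586.2 m)
Total route length ≈ 9586 m.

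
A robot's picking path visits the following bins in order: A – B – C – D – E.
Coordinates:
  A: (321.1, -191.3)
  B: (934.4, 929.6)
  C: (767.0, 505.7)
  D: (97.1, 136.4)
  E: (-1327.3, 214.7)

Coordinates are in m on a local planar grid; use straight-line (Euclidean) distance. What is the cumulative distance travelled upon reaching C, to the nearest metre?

Leg distances:
A→B: 1277.7 m  (cumulative 1277.7 m)
B→C: 455.8 m  (cumulative 1733.5 m)
Cumulative distance at C ≈ 1733 m.

1733 m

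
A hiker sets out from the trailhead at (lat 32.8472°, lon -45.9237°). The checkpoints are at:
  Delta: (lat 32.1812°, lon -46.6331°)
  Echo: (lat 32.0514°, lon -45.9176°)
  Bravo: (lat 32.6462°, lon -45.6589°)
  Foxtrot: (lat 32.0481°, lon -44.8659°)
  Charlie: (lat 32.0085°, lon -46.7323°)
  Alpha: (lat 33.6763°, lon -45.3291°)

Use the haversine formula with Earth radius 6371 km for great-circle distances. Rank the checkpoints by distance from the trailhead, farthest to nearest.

Foxtrot, Charlie, Alpha, Delta, Echo, Bravo

Distances from the trailhead:
Foxtrot (lat 32.0481°, lon -44.8659°): 133.2 km
Charlie (lat 32.0085°, lon -46.7323°): 120.2 km
Alpha (lat 33.6763°, lon -45.3291°): 107.5 km
Delta (lat 32.1812°, lon -46.6331°): 99.5 km
Echo (lat 32.0514°, lon -45.9176°): 88.5 km
Bravo (lat 32.6462°, lon -45.6589°): 33.4 km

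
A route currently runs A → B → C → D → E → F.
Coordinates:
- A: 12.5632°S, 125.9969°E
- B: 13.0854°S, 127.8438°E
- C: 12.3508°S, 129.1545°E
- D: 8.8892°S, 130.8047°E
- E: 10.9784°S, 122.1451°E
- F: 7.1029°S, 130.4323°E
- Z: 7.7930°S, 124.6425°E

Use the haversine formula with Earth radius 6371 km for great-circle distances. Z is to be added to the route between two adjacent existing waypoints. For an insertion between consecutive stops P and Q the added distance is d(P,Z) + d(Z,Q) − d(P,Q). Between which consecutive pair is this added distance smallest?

Added distance for inserting Z between each consecutive pair:
A–B: 1026.9 km
B–C: 1228.3 km
C–D: 971.4 km
D–E: 160.2 km
E–F: 84.0 km
Smallest added distance is 84.0 km, inserting between E and F.

between E and F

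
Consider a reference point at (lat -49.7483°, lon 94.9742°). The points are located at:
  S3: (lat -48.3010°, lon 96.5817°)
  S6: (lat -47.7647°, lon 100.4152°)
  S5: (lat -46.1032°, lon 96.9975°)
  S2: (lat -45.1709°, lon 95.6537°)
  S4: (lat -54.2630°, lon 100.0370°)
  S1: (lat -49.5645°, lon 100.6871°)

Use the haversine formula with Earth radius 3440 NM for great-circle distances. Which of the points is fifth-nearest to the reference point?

Distance to each, sorted:
S3: 107.5 NM
S1: 222.3 NM
S5: 233.5 NM
S6: 246.0 NM
S2: 276.2 NM
S4: 329.2 NM
The fifth-nearest is S2 at 276.2 NM.

S2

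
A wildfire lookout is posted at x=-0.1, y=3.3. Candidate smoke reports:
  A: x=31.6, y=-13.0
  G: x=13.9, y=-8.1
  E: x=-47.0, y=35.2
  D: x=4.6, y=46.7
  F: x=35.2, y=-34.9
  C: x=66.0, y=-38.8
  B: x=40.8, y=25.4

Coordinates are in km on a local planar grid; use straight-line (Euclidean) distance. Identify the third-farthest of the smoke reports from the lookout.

Distances from the lookout (x=-0.1, y=3.3):
C: 78.4 km
E: 56.7 km
F: 52.0 km
B: 46.5 km
D: 43.7 km
A: 35.6 km
G: 18.1 km
The third-farthest is F at 52.0 km.

F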